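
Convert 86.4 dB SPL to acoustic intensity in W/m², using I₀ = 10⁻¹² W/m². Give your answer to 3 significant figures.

0.000437 W/m²

L = 10·log₁₀(I/I₀) ⇒ I = I₀·10^(L/10) = 10⁻¹² × 10^8.64.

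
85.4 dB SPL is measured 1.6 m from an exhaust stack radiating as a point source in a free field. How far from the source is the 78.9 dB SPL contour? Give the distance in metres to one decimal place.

3.4 m

The 6.5 dB drop corresponds to a distance ratio of 10^(6.5/20) for a point source.
r₂ = 1.6·10^((85.4−78.9)/20) = 1.6·10^(6.5/20) = 3.38 m.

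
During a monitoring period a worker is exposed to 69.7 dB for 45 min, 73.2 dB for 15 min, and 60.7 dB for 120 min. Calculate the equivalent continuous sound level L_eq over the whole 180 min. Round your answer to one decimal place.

L_eq = 10·log₁₀[(1/T)·Σ tᵢ·10^(Lᵢ/10)] with T = 180 min.
Σ tᵢ·10^(Lᵢ/10) = 45·10^(69.7/10) + 15·10^(73.2/10) + 120·10^(60.7/10) = 8.743e+08.
L_eq = 10·log₁₀(8.743e+08/180) = 66.86 dB.

66.9 dB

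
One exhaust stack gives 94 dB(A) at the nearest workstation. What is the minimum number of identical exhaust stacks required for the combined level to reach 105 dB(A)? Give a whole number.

Need L₁ + 10·log₁₀ N ≥ 105, i.e. log₁₀ N ≥ 1.10.
N ≥ 10^(11.0/10) = 12.589, so N = 13.

13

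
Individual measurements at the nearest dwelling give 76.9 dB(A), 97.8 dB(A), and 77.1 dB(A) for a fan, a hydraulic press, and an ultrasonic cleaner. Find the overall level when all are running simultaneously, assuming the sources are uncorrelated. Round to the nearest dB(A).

For uncorrelated sources the intensities add, so convert each level to linear form, sum, and take 10·log₁₀ of the total.
Σ 10^(L/10) = 10^(76.9/10) + 10^(97.8/10) + 10^(77.1/10) = 6.126e+09.
L_total = 10·log₁₀(6.126e+09) = 97.87 dB(A).

98 dB(A)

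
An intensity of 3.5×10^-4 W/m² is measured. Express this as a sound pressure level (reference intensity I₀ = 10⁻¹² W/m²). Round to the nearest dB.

Dividing by I₀ shifts the exponent by 12: I/I₀ = 3.5×10^8.
L = 10·(0.5441 + 8) = 85.44 dB.

85 dB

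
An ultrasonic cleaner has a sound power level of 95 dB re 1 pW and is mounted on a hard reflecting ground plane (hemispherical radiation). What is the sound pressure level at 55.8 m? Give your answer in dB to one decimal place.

L_p = L_w − 10·log₁₀(2π·r²) with r = 55.8 m.
2π·r² = 1.956e+04 m², 10·log₁₀ of that is 42.914 dB.
L_p = 95 − 42.914 = 52.09 dB.

52.1 dB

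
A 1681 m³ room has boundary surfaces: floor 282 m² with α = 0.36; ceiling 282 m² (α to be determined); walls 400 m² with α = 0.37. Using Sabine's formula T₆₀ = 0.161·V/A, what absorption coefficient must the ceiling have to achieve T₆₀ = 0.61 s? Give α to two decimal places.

A = 0.161·V/T₆₀ = 0.161·1681/0.61 = 443.67 m² sabins.
Absorption from the other surfaces = 282·0.36 + 400·0.37 = 249.52 m², so the ceiling must supply 194.15 m² over 282 m².
α = 194.15/282 = 0.688.

0.69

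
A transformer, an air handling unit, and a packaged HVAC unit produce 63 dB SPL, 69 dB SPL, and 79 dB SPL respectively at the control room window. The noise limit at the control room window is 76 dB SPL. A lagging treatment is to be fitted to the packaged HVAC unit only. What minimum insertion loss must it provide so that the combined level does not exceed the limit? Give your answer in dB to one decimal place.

Fixed contribution from the other sources: Σ 10^(L/10) = 10^(63/10) + 10^(69/10) = 9.939e+06 (69.97 dB SPL).
The limit corresponds to 10^(76/10) = 3.981e+07; subtracting the fixed part leaves 2.987e+07 for the packaged HVAC unit, i.e. 74.75 dB SPL.
Required insertion loss = 79 − 74.75 = 4.25 dB.

4.2 dB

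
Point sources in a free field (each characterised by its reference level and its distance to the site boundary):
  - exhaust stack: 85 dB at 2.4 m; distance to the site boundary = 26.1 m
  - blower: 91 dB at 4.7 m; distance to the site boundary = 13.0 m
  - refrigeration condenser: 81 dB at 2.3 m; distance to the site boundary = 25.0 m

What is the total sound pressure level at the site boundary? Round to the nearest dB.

82 dB

Apply inverse-square spreading to bring every level to the receiver, then sum 10^(L/10).
exhaust stack: 85 − 20·log₁₀(26.1/2.4) = 85 − 20.73 = 64.27 dB.
blower: 91 − 20·log₁₀(13.0/4.7) = 91 − 8.84 = 82.16 dB.
refrigeration condenser: 81 − 20·log₁₀(25.0/2.3) = 81 − 20.72 = 60.28 dB.
Σ 10^(L/10) = 1.683e+08 → L_total = 10·log₁₀(1.683e+08) = 82.26 dB.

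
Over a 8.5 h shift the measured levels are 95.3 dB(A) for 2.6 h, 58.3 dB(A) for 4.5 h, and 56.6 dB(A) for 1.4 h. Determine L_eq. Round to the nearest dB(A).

The energy average is taken in the linear domain: L_eq = 10·log₁₀[(Σ tᵢ·10^(Lᵢ/10))/T], T = 8.5 h.
Σ tᵢ·10^(Lᵢ/10) = 2.6·10^(95.3/10) + 4.5·10^(58.3/10) + 1.4·10^(56.6/10) = 8.814e+09.
L_eq = 10·log₁₀(8.814e+09/8.5) = 90.16 dB(A).

90 dB(A)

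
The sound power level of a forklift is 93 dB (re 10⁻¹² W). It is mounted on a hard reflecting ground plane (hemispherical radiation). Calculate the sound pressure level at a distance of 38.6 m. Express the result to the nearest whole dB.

53 dB

L_p = L_w − 10·log₁₀(2π·r²) with r = 38.6 m.
2π·r² = 9362 m², 10·log₁₀ of that is 39.714 dB.
L_p = 93 − 39.714 = 53.29 dB.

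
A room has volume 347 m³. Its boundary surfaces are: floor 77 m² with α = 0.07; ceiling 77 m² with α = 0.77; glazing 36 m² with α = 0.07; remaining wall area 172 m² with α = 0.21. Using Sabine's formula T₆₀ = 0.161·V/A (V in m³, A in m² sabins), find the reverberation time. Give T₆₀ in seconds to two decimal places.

0.54 s

Total absorption A = 77·0.07 + 77·0.77 + 36·0.07 + 172·0.21 = 103.32 m² sabins.
T₆₀ = 0.161 × 347 / 103.32 = 0.541 s.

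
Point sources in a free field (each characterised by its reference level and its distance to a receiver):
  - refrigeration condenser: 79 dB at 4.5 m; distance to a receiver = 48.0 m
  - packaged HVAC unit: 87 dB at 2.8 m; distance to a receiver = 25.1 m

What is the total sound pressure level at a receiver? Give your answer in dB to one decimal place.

68.4 dB

Propagate each source to the receiver with L = L_ref − 20·log₁₀(r/r_ref), then add intensities.
refrigeration condenser: 79 − 20·log₁₀(48.0/4.5) = 79 − 20.56 = 58.44 dB.
packaged HVAC unit: 87 − 20·log₁₀(25.1/2.8) = 87 − 19.05 = 67.95 dB.
Σ 10^(L/10) = 6.935e+06 → L_total = 10·log₁₀(6.935e+06) = 68.41 dB.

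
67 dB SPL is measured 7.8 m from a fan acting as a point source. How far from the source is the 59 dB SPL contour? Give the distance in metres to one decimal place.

For a point source L₁ − L₂ = 20·log₁₀(r₂/r₁), so r₂ = r₁·10^((L₁−L₂)/20).
r₂ = 7.8·10^((67−59)/20) = 7.8·10^(8.0/20) = 19.59 m.

19.6 m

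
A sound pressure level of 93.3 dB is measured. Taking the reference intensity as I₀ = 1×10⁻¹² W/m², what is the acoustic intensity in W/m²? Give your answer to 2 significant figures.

0.0021 W/m²

L = 10·log₁₀(I/I₀) ⇒ I = I₀·10^(L/10) = 10⁻¹² × 10^9.33.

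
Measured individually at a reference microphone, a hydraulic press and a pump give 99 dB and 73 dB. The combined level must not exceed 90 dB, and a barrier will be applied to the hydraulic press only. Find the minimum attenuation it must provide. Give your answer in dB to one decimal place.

Fixed contribution from the other source: Σ 10^(L/10) = 10^(73/10) = 1.995e+07 (73.00 dB).
The limit corresponds to 10^(90/10) = 1.000e+09; subtracting the fixed part leaves 9.800e+08 for the hydraulic press, i.e. 89.91 dB.
So the hydraulic press must be reduced from 99 to 89.91 dB: IL = 9.09 dB.

9.1 dB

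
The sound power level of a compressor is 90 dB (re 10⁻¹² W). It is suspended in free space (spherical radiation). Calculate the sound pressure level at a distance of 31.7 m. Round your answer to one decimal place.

49.0 dB

The power spreads over a sphere of area 4π·r², so L_p = L_w − 10·log₁₀(4π·r²).
4π·r² = 1.263e+04 m², 10·log₁₀ of that is 41.013 dB.
L_p = 90 − 41.013 = 48.99 dB.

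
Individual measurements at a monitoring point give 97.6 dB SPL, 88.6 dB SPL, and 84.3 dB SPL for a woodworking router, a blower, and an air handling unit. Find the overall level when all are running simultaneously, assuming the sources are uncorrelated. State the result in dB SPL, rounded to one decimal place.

98.3 dB SPL

For uncorrelated sources the intensities add, so convert each level to linear form, sum, and take 10·log₁₀ of the total.
Σ 10^(L/10) = 10^(97.6/10) + 10^(88.6/10) + 10^(84.3/10) = 6.748e+09.
L_total = 10·log₁₀(6.748e+09) = 98.29 dB SPL.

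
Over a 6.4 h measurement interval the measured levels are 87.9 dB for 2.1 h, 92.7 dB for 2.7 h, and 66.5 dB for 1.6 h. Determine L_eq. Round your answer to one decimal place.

L_eq = 10·log₁₀[(1/T)·Σ tᵢ·10^(Lᵢ/10)] with T = 6.4 h.
Σ tᵢ·10^(Lᵢ/10) = 2.1·10^(87.9/10) + 2.7·10^(92.7/10) + 1.6·10^(66.5/10) = 6.330e+09.
L_eq = 10·log₁₀(6.330e+09/6.4) = 89.95 dB.

90.0 dB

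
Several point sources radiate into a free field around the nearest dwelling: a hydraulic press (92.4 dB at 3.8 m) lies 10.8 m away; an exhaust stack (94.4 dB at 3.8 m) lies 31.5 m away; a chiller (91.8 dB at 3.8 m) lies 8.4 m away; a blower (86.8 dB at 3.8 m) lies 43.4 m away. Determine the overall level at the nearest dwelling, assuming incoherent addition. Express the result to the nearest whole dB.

First find each source's level at the receiver (point-source: −20·log₁₀(r/r_ref)), then combine on an intensity basis.
hydraulic press: 92.4 − 20·log₁₀(10.8/3.8) = 92.4 − 9.07 = 83.33 dB.
exhaust stack: 94.4 − 20·log₁₀(31.5/3.8) = 94.4 − 18.37 = 76.03 dB.
chiller: 91.8 − 20·log₁₀(8.4/3.8) = 91.8 − 6.89 = 84.91 dB.
blower: 86.8 − 20·log₁₀(43.4/3.8) = 86.8 − 21.15 = 65.65 dB.
Σ 10^(L/10) = 5.686e+08 → L_total = 10·log₁₀(5.686e+08) = 87.55 dB.

88 dB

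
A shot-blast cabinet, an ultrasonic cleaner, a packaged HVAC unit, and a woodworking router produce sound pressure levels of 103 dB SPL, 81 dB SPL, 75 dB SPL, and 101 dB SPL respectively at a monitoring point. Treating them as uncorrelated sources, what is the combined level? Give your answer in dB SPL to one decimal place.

105.1 dB SPL

For uncorrelated sources the intensities add, so convert each level to linear form, sum, and take 10·log₁₀ of the total.
Σ 10^(L/10) = 10^(103/10) + 10^(81/10) + 10^(75/10) + 10^(101/10) = 3.270e+10.
L_total = 10·log₁₀(3.270e+10) = 105.15 dB SPL.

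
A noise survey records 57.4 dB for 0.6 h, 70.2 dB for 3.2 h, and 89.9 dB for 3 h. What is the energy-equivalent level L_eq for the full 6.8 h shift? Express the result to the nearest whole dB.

Weight each interval's intensity by its duration and average over T = 6.8 h:
Σ tᵢ·10^(Lᵢ/10) = 0.6·10^(57.4/10) + 3.2·10^(70.2/10) + 3·10^(89.9/10) = 2.966e+09.
L_eq = 10·log₁₀(2.966e+09/6.8) = 86.40 dB.

86 dB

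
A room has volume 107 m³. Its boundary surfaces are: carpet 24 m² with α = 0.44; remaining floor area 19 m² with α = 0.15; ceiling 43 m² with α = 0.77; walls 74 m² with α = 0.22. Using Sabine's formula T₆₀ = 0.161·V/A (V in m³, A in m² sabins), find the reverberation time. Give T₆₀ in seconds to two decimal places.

Summing Sᵢαᵢ: 24·0.44 + 19·0.15 + 43·0.77 + 74·0.22 = 62.80 m².
T₆₀ = 0.161·V/A = 0.161·107/62.80 = 0.274 s.

0.27 s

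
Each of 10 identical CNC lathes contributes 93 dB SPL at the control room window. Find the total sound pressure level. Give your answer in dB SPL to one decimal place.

103.0 dB SPL

With 10 equal, uncorrelated contributions the intensity is 10× that of one unit, giving a rise of 10·log₁₀ 10.
L_total = 93 + 10·log₁₀(10) = 93 + 10.000 = 103.00 dB SPL.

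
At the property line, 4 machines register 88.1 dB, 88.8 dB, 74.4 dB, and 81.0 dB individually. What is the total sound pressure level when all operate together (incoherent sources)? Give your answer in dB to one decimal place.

For uncorrelated sources the intensities add, so convert each level to linear form, sum, and take 10·log₁₀ of the total.
Σ 10^(L/10) = 10^(88.1/10) + 10^(88.8/10) + 10^(74.4/10) + 10^(81.0/10) = 1.558e+09.
L_total = 10·log₁₀(1.558e+09) = 91.92 dB.

91.9 dB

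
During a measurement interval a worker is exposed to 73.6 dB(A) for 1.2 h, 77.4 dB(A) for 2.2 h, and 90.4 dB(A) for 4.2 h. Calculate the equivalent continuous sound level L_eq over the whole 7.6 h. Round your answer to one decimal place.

L_eq = 10·log₁₀[(1/T)·Σ tᵢ·10^(Lᵢ/10)] with T = 7.6 h.
Σ tᵢ·10^(Lᵢ/10) = 1.2·10^(73.6/10) + 2.2·10^(77.4/10) + 4.2·10^(90.4/10) = 4.754e+09.
L_eq = 10·log₁₀(4.754e+09/7.6) = 87.96 dB(A).

88.0 dB(A)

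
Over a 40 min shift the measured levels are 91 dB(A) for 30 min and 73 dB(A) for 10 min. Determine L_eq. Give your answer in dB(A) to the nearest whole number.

90 dB(A)

L_eq = 10·log₁₀[(1/T)·Σ tᵢ·10^(Lᵢ/10)] with T = 40 min.
Σ tᵢ·10^(Lᵢ/10) = 30·10^(91/10) + 10·10^(73/10) = 3.797e+10.
L_eq = 10·log₁₀(3.797e+10/40) = 89.77 dB(A).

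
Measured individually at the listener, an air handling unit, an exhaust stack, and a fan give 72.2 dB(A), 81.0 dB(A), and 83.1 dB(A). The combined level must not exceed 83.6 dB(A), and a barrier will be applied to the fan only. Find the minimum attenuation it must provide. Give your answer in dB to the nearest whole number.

Fixed contribution from the other sources: Σ 10^(L/10) = 10^(72.2/10) + 10^(81.0/10) = 1.425e+08 (81.54 dB(A)).
The limit corresponds to 10^(83.6/10) = 2.291e+08; subtracting the fixed part leaves 8.660e+07 for the fan, i.e. 79.38 dB(A).
Required insertion loss = 83.1 − 79.38 = 3.72 dB.

4 dB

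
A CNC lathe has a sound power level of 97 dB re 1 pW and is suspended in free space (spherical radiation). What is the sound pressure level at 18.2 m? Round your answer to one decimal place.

Free-field spherical radiation: L_p = L_w − 10·log₁₀(4π·r²), r = 18.2 m.
4π·r² = 4162 m², 10·log₁₀ of that is 36.194 dB.
L_p = 97 − 36.194 = 60.81 dB.

60.8 dB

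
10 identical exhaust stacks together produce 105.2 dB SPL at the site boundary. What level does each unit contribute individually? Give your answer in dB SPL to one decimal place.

95.2 dB SPL

For N identical incoherent sources L_total = L₁ + 10·log₁₀ N, so L₁ = 105.2 − 10·log₁₀(10) = 105.2 − 10.000.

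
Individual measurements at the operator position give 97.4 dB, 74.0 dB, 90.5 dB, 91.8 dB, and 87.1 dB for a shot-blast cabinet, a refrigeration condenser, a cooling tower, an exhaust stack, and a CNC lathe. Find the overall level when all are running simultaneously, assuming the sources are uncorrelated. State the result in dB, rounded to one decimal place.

99.4 dB

For uncorrelated sources the intensities add, so convert each level to linear form, sum, and take 10·log₁₀ of the total.
Σ 10^(L/10) = 10^(97.4/10) + 10^(74.0/10) + 10^(90.5/10) + 10^(91.8/10) + 10^(87.1/10) = 8.669e+09.
L_total = 10·log₁₀(8.669e+09) = 99.38 dB.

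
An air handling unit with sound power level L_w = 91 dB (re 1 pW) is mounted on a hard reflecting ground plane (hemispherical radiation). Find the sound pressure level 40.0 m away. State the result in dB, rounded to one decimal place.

51.0 dB

The power spreads over a hemisphere of area 2π·r², so L_p = L_w − 10·log₁₀(2π·r²).
2π·r² = 1.005e+04 m², 10·log₁₀ of that is 40.023 dB.
L_p = 91 − 40.023 = 50.98 dB.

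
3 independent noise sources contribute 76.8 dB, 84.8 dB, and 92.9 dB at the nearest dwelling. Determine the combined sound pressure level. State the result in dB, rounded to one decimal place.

93.6 dB

Incoherent sources combine by intensity addition: L_total = 10·log₁₀(Σ 10^(L_i/10)).
Σ 10^(L/10) = 10^(76.8/10) + 10^(84.8/10) + 10^(92.9/10) = 2.300e+09.
L_total = 10·log₁₀(2.300e+09) = 93.62 dB.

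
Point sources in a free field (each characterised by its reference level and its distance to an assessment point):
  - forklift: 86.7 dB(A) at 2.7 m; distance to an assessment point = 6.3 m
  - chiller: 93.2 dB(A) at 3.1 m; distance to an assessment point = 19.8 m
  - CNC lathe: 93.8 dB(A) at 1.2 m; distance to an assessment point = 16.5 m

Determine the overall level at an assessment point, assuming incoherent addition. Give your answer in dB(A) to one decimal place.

Propagate each source to the receiver with L = L_ref − 20·log₁₀(r/r_ref), then add intensities.
forklift: 86.7 − 20·log₁₀(6.3/2.7) = 86.7 − 7.36 = 79.34 dB(A).
chiller: 93.2 − 20·log₁₀(19.8/3.1) = 93.2 − 16.11 = 77.09 dB(A).
CNC lathe: 93.8 − 20·log₁₀(16.5/1.2) = 93.8 − 22.77 = 71.03 dB(A).
Σ 10^(L/10) = 1.498e+08 → L_total = 10·log₁₀(1.498e+08) = 81.76 dB(A).

81.8 dB(A)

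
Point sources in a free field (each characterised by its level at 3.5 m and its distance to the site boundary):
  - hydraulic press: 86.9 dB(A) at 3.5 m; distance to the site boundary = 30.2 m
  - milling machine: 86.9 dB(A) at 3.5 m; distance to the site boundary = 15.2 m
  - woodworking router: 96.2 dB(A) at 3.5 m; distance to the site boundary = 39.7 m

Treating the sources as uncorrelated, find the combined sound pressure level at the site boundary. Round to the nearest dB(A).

First find each source's level at the receiver (point-source: −20·log₁₀(r/r_ref)), then combine on an intensity basis.
hydraulic press: 86.9 − 20·log₁₀(30.2/3.5) = 86.9 − 18.72 = 68.18 dB(A).
milling machine: 86.9 − 20·log₁₀(15.2/3.5) = 86.9 − 12.76 = 74.14 dB(A).
woodworking router: 96.2 − 20·log₁₀(39.7/3.5) = 96.2 − 21.09 = 75.11 dB(A).
Σ 10^(L/10) = 6.495e+07 → L_total = 10·log₁₀(6.495e+07) = 78.13 dB(A).

78 dB(A)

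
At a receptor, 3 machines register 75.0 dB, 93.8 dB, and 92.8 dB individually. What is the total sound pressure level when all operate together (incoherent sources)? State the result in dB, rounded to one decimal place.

For uncorrelated sources the intensities add, so convert each level to linear form, sum, and take 10·log₁₀ of the total.
Σ 10^(L/10) = 10^(75.0/10) + 10^(93.8/10) + 10^(92.8/10) = 4.336e+09.
L_total = 10·log₁₀(4.336e+09) = 96.37 dB.

96.4 dB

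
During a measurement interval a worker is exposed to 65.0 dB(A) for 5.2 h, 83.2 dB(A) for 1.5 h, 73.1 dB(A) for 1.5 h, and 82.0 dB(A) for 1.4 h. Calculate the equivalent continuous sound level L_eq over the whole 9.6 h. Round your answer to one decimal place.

77.8 dB(A)

The energy average is taken in the linear domain: L_eq = 10·log₁₀[(Σ tᵢ·10^(Lᵢ/10))/T], T = 9.6 h.
Σ tᵢ·10^(Lᵢ/10) = 5.2·10^(65.0/10) + 1.5·10^(83.2/10) + 1.5·10^(73.1/10) + 1.4·10^(82.0/10) = 5.823e+08.
L_eq = 10·log₁₀(5.823e+08/9.6) = 77.83 dB(A).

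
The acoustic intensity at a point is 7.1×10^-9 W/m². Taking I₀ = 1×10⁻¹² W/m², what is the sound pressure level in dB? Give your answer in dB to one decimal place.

38.5 dB

I/I₀ = 7.1×10^-9/10⁻¹² = 7.1×10^3, and L = 10·log₁₀(I/I₀).
L = 10·(0.8513 + 3) = 38.51 dB.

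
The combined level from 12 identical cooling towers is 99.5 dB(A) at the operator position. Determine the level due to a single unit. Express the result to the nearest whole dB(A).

89 dB(A)

Dividing the total intensity by 12 lowers the level by 10·log₁₀ 12 = 10.792 dB: L₁ = 99.5 − 10.792.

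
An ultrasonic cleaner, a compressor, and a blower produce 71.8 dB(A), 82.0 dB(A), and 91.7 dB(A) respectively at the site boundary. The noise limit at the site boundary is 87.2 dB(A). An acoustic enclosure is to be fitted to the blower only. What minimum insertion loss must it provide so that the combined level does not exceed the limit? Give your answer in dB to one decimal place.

The untreated sources together contribute 10^(71.8/10) + 10^(82.0/10) = 1.736e+08, i.e. 82.40 dB(A).
The limit corresponds to 10^(87.2/10) = 5.248e+08; subtracting the fixed part leaves 3.512e+08 for the blower, i.e. 85.46 dB(A).
Required insertion loss = 91.7 − 85.46 = 6.24 dB.

6.2 dB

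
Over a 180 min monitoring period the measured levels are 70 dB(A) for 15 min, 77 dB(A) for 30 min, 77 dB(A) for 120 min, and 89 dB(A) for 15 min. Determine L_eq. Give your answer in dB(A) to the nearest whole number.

L_eq = 10·log₁₀[(1/T)·Σ tᵢ·10^(Lᵢ/10)] with T = 180 min.
Σ tᵢ·10^(Lᵢ/10) = 15·10^(70/10) + 30·10^(77/10) + 120·10^(77/10) + 15·10^(89/10) = 1.958e+10.
L_eq = 10·log₁₀(1.958e+10/180) = 80.37 dB(A).

80 dB(A)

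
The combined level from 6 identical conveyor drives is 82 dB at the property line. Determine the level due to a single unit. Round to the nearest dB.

74 dB

6 equal contributions raise the level by 10·log₁₀ 6 = 7.782 dB, so each unit alone gives 82 − 7.782.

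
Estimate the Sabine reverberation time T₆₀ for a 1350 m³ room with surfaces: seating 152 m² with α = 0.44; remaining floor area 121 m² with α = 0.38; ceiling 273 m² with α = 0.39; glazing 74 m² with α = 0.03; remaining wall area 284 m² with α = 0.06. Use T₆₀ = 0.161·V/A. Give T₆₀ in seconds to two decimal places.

Summing Sᵢαᵢ: 152·0.44 + 121·0.38 + 273·0.39 + 74·0.03 + 284·0.06 = 238.59 m².
T₆₀ = 0.161·V/A = 0.161·1350/238.59 = 0.911 s.

0.91 s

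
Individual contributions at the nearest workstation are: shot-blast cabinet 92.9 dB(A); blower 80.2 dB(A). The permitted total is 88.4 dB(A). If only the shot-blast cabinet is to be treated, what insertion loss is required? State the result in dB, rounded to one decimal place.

The untreated sources together contribute 10^(80.2/10) = 1.047e+08, i.e. 80.20 dB(A).
The limit corresponds to 10^(88.4/10) = 6.918e+08; subtracting the fixed part leaves 5.871e+08 for the shot-blast cabinet, i.e. 87.69 dB(A).
Required insertion loss = 92.9 − 87.69 = 5.21 dB.

5.2 dB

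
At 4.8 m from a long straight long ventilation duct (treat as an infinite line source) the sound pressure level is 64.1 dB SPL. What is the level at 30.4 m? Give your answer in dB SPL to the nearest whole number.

Cylindrical spreading from a line source gives a 10·log₁₀(r₂/r₁) drop.
L₂ = 64.1 − 10·log₁₀(30.4/4.8) = 64.1 − 8.016 = 56.08 dB SPL.

56 dB SPL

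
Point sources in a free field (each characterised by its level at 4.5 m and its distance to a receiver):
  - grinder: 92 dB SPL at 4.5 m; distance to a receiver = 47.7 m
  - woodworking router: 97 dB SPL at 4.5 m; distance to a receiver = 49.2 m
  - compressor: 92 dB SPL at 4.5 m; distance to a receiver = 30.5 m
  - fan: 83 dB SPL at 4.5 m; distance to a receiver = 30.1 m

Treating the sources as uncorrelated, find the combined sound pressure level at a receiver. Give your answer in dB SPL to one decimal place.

Propagate each source to the receiver with L = L_ref − 20·log₁₀(r/r_ref), then add intensities.
grinder: 92 − 20·log₁₀(47.7/4.5) = 92 − 20.51 = 71.49 dB SPL.
woodworking router: 97 − 20·log₁₀(49.2/4.5) = 97 − 20.78 = 76.22 dB SPL.
compressor: 92 − 20·log₁₀(30.5/4.5) = 92 − 16.62 = 75.38 dB SPL.
fan: 83 − 20·log₁₀(30.1/4.5) = 83 − 16.51 = 66.49 dB SPL.
Σ 10^(L/10) = 9.499e+07 → L_total = 10·log₁₀(9.499e+07) = 79.78 dB SPL.

79.8 dB SPL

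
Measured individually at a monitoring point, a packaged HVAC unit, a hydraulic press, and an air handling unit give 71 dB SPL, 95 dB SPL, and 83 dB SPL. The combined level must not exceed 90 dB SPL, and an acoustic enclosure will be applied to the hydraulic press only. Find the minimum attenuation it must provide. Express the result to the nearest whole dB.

The untreated sources together contribute 10^(71/10) + 10^(83/10) = 2.121e+08, i.e. 83.27 dB SPL.
The limit corresponds to 10^(90/10) = 1.000e+09; subtracting the fixed part leaves 7.879e+08 for the hydraulic press, i.e. 88.96 dB SPL.
Required insertion loss = 95 − 88.96 = 6.04 dB.

6 dB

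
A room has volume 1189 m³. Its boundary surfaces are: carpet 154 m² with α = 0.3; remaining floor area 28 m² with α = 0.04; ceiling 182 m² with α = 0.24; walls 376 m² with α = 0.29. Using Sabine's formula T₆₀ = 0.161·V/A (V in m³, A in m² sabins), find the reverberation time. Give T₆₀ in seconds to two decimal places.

Total absorption A = 154·0.3 + 28·0.04 + 182·0.24 + 376·0.29 = 200.04 m² sabins.
T₆₀ = 0.161·V/A = 0.161·1189/200.04 = 0.957 s.

0.96 s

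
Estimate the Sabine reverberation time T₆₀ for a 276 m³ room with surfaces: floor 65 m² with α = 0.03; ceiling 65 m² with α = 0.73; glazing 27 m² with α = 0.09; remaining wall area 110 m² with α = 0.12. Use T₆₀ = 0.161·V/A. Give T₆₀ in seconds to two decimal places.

0.68 s

Total absorption A = 65·0.03 + 65·0.73 + 27·0.09 + 110·0.12 = 65.03 m² sabins.
T₆₀ = 0.161·V/A = 0.161·276/65.03 = 0.683 s.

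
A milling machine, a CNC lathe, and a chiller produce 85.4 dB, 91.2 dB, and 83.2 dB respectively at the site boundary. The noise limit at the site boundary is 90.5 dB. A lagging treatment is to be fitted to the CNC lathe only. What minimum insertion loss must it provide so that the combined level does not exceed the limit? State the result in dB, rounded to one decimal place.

3.7 dB

Everything except the CNC lathe sums to 10^(85.4/10) + 10^(83.2/10) = 5.557e+08 in linear terms, 87.45 dB.
The limit corresponds to 10^(90.5/10) = 1.122e+09; subtracting the fixed part leaves 5.664e+08 for the CNC lathe, i.e. 87.53 dB.
So the CNC lathe must be reduced from 91.2 to 87.53 dB: IL = 3.67 dB.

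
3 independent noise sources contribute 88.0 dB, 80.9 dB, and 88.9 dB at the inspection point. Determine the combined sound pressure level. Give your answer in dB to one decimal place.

For uncorrelated sources the intensities add, so convert each level to linear form, sum, and take 10·log₁₀ of the total.
Σ 10^(L/10) = 10^(88.0/10) + 10^(80.9/10) + 10^(88.9/10) = 1.530e+09.
L_total = 10·log₁₀(1.530e+09) = 91.85 dB.

91.8 dB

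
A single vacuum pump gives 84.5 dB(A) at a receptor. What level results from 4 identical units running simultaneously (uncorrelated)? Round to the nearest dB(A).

91 dB(A)

With 4 equal, uncorrelated contributions the intensity is 4× that of one unit, giving a rise of 10·log₁₀ 4.
L_total = 84.5 + 10·log₁₀(4) = 84.5 + 6.021 = 90.52 dB(A).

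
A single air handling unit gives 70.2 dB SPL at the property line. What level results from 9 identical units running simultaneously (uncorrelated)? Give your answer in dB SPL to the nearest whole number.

80 dB SPL

With 9 equal, uncorrelated contributions the intensity is 9× that of one unit, giving a rise of 10·log₁₀ 9.
L_total = 70.2 + 10·log₁₀(9) = 70.2 + 9.542 = 79.74 dB SPL.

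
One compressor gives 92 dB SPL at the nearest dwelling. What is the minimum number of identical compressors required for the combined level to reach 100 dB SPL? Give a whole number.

7

The shortfall is 100 − 92 = 8.0 dB, and N units add 10·log₁₀ N, so need 10·log₁₀ N ≥ 8.0.
N ≥ 10^(8.0/10) = 6.310, so N = 7.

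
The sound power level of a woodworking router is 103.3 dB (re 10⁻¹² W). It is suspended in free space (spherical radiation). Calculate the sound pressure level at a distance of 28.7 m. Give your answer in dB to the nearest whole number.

63 dB

Free-field spherical radiation: L_p = L_w − 10·log₁₀(4π·r²), r = 28.7 m.
4π·r² = 1.035e+04 m², 10·log₁₀ of that is 40.150 dB.
L_p = 103.3 − 40.150 = 63.15 dB.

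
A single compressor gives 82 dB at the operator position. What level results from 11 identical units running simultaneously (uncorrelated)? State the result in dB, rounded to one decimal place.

92.4 dB

L_total = L₁ + 10·log₁₀ N for N identical incoherent sources.
L_total = 82 + 10·log₁₀(11) = 82 + 10.414 = 92.41 dB.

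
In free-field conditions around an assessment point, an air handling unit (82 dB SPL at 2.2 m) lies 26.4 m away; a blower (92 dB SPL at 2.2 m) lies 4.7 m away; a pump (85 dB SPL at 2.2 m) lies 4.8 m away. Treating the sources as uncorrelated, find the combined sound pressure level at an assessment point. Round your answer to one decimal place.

Propagate each source to the receiver with L = L_ref − 20·log₁₀(r/r_ref), then add intensities.
air handling unit: 82 − 20·log₁₀(26.4/2.2) = 82 − 21.58 = 60.42 dB SPL.
blower: 92 − 20·log₁₀(4.7/2.2) = 92 − 6.59 = 85.41 dB SPL.
pump: 85 − 20·log₁₀(4.8/2.2) = 85 − 6.78 = 78.22 dB SPL.
Σ 10^(L/10) = 4.148e+08 → L_total = 10·log₁₀(4.148e+08) = 86.18 dB SPL.

86.2 dB SPL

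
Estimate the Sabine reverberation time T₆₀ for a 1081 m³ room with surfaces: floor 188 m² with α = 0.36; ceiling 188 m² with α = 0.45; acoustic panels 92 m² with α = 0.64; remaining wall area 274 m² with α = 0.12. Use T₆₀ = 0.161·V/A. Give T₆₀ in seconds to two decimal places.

Summing Sᵢαᵢ: 188·0.36 + 188·0.45 + 92·0.64 + 274·0.12 = 244.04 m².
T₆₀ = 0.161·V/A = 0.161·1081/244.04 = 0.713 s.

0.71 s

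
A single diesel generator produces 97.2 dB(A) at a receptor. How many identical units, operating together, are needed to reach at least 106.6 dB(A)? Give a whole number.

9

N identical sources give L₁ + 10·log₁₀ N, so require 10·log₁₀ N ≥ 106.6 − 97.2 = 9.4 dB.
N ≥ 10^(9.4/10) = 8.710, so N = 9.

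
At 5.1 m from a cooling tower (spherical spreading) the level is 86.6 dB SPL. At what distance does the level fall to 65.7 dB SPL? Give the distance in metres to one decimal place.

56.6 m

Point-source spreading drops the level by 20·log₁₀(r₂/r₁); inverting, r₂/r₁ = 10^(ΔL/20).
r₂ = 5.1·10^((86.6−65.7)/20) = 5.1·10^(20.9/20) = 56.57 m.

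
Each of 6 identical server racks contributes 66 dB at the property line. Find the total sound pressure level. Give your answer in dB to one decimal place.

73.8 dB

L_total = L₁ + 10·log₁₀ N for N identical incoherent sources.
L_total = 66 + 10·log₁₀(6) = 66 + 7.782 = 73.78 dB.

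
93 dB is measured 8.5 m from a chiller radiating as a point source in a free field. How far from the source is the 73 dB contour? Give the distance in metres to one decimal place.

85.0 m

Point-source spreading drops the level by 20·log₁₀(r₂/r₁); inverting, r₂/r₁ = 10^(ΔL/20).
r₂ = 8.5·10^((93−73)/20) = 8.5·10^(20.0/20) = 85.00 m.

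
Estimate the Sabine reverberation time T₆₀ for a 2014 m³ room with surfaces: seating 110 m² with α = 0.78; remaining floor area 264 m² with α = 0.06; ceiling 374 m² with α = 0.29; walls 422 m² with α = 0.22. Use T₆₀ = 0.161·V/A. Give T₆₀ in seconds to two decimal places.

1.07 s

A = Σ Sᵢαᵢ = 110·0.78 + 264·0.06 + 374·0.29 + 422·0.22 = 302.94 m².
T₆₀ = 0.161 × 2014 / 302.94 = 1.070 s.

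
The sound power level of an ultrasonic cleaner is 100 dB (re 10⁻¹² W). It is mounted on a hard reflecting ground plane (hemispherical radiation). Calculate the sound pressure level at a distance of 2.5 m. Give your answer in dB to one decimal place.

84.1 dB

Free-field hemispherical radiation: L_p = L_w − 10·log₁₀(2π·r²), r = 2.5 m.
2π·r² = 39.27 m², 10·log₁₀ of that is 15.941 dB.
L_p = 100 − 15.941 = 84.06 dB.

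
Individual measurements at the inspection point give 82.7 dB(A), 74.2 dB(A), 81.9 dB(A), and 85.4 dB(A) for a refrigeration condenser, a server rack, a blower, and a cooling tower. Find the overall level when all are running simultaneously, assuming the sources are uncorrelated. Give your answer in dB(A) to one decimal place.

For uncorrelated sources the intensities add, so convert each level to linear form, sum, and take 10·log₁₀ of the total.
Σ 10^(L/10) = 10^(82.7/10) + 10^(74.2/10) + 10^(81.9/10) + 10^(85.4/10) = 7.141e+08.
L_total = 10·log₁₀(7.141e+08) = 88.54 dB(A).

88.5 dB(A)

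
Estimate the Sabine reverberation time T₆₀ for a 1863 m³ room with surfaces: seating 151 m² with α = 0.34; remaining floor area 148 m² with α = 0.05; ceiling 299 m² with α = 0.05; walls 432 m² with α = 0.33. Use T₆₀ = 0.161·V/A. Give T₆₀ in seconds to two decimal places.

A = Σ Sᵢαᵢ = 151·0.34 + 148·0.05 + 299·0.05 + 432·0.33 = 216.25 m².
T₆₀ = 0.161 × 1863 / 216.25 = 1.387 s.

1.39 s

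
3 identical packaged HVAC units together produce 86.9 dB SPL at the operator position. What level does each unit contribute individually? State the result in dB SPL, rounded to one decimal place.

82.1 dB SPL

For N identical incoherent sources L_total = L₁ + 10·log₁₀ N, so L₁ = 86.9 − 10·log₁₀(3) = 86.9 − 4.771.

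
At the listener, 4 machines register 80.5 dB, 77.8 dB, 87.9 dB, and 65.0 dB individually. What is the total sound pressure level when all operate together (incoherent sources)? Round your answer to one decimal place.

Incoherent sources combine by intensity addition: L_total = 10·log₁₀(Σ 10^(L_i/10)).
Σ 10^(L/10) = 10^(80.5/10) + 10^(77.8/10) + 10^(87.9/10) + 10^(65.0/10) = 7.922e+08.
L_total = 10·log₁₀(7.922e+08) = 88.99 dB.

89.0 dB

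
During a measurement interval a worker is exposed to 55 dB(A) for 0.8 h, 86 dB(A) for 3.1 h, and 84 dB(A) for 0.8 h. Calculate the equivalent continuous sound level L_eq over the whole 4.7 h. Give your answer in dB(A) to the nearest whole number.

L_eq = 10·log₁₀[(1/T)·Σ tᵢ·10^(Lᵢ/10)] with T = 4.7 h.
Σ tᵢ·10^(Lᵢ/10) = 0.8·10^(55/10) + 3.1·10^(86/10) + 0.8·10^(84/10) = 1.435e+09.
L_eq = 10·log₁₀(1.435e+09/4.7) = 84.85 dB(A).

85 dB(A)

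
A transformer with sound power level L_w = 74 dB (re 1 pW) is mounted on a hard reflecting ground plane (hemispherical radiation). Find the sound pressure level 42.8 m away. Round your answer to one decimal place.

33.4 dB

Free-field hemispherical radiation: L_p = L_w − 10·log₁₀(2π·r²), r = 42.8 m.
2π·r² = 1.151e+04 m², 10·log₁₀ of that is 40.611 dB.
L_p = 74 − 40.611 = 33.39 dB.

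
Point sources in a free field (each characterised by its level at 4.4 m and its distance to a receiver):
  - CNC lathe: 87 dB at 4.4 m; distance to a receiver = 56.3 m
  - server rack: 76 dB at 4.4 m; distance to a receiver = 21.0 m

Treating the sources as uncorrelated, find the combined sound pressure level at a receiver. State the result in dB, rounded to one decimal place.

66.8 dB

Apply inverse-square spreading to bring every level to the receiver, then sum 10^(L/10).
CNC lathe: 87 − 20·log₁₀(56.3/4.4) = 87 − 22.14 = 64.86 dB.
server rack: 76 − 20·log₁₀(21.0/4.4) = 76 − 13.58 = 62.42 dB.
Σ 10^(L/10) = 4.809e+06 → L_total = 10·log₁₀(4.809e+06) = 66.82 dB.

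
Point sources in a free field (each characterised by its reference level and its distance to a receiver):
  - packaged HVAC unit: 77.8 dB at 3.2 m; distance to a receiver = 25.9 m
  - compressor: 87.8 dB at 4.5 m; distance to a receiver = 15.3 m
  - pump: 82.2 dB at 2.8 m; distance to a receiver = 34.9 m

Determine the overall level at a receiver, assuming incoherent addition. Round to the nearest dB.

Apply inverse-square spreading to bring every level to the receiver, then sum 10^(L/10).
packaged HVAC unit: 77.8 − 20·log₁₀(25.9/3.2) = 77.8 − 18.16 = 59.64 dB.
compressor: 87.8 − 20·log₁₀(15.3/4.5) = 87.8 − 10.63 = 77.17 dB.
pump: 82.2 − 20·log₁₀(34.9/2.8) = 82.2 − 21.91 = 60.29 dB.
Σ 10^(L/10) = 5.411e+07 → L_total = 10·log₁₀(5.411e+07) = 77.33 dB.

77 dB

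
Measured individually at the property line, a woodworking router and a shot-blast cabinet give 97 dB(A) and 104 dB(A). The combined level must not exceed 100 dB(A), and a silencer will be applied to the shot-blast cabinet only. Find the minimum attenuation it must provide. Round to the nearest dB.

7 dB

Everything except the shot-blast cabinet sums to 10^(97/10) = 5.012e+09 in linear terms, 97.00 dB(A).
To meet 100 dB(A) overall, the treated shot-blast cabinet may contribute at most 10^(100/10) − 5.012e+09 = 4.988e+09, i.e. 96.98 dB(A).
Required insertion loss = 104 − 96.98 = 7.02 dB.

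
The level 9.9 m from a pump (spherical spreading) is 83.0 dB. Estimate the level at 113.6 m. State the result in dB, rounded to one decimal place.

Spherical spreading from a point source gives a 20·log₁₀(r₂/r₁) drop.
L₂ = 83.0 − 20·log₁₀(113.6/9.9) = 83.0 − 21.195 = 61.81 dB.

61.8 dB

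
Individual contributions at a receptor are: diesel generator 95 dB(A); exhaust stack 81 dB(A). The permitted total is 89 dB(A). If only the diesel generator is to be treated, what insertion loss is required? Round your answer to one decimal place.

6.7 dB

Everything except the diesel generator sums to 10^(81/10) = 1.259e+08 in linear terms, 81.00 dB(A).
The limit corresponds to 10^(89/10) = 7.943e+08; subtracting the fixed part leaves 6.684e+08 for the diesel generator, i.e. 88.25 dB(A).
Required insertion loss = 95 − 88.25 = 6.75 dB.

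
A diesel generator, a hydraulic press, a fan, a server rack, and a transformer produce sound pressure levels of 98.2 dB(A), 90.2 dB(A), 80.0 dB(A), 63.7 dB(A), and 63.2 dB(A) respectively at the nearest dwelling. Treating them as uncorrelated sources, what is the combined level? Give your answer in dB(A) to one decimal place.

98.9 dB(A)

For uncorrelated sources the intensities add, so convert each level to linear form, sum, and take 10·log₁₀ of the total.
Σ 10^(L/10) = 10^(98.2/10) + 10^(90.2/10) + 10^(80.0/10) + 10^(63.7/10) + 10^(63.2/10) = 7.758e+09.
L_total = 10·log₁₀(7.758e+09) = 98.90 dB(A).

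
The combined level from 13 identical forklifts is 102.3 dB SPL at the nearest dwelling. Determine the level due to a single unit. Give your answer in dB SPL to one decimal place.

91.2 dB SPL

Dividing the total intensity by 13 lowers the level by 10·log₁₀ 13 = 11.139 dB: L₁ = 102.3 − 11.139.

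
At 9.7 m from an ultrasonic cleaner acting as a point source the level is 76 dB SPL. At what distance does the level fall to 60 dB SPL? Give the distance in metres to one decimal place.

The 16.0 dB drop corresponds to a distance ratio of 10^(16.0/20) for a point source.
r₂ = 9.7·10^((76−60)/20) = 9.7·10^(16.0/20) = 61.20 m.

61.2 m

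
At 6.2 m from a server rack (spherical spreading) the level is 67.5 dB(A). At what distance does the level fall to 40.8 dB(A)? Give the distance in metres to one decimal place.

134.1 m

Point-source spreading drops the level by 20·log₁₀(r₂/r₁); inverting, r₂/r₁ = 10^(ΔL/20).
r₂ = 6.2·10^((67.5−40.8)/20) = 6.2·10^(26.7/20) = 134.09 m.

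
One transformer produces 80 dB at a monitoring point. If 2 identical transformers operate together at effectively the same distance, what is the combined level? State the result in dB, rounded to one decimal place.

83.0 dB

N identical incoherent sources raise the level by 10·log₁₀ N.
L_total = 80 + 10·log₁₀(2) = 80 + 3.010 = 83.01 dB.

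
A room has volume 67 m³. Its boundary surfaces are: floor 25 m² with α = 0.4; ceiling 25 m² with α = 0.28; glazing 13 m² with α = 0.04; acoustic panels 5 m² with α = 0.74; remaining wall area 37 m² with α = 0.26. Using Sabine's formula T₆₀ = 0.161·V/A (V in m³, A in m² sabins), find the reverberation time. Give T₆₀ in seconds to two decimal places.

0.35 s

Summing Sᵢαᵢ: 25·0.4 + 25·0.28 + 13·0.04 + 5·0.74 + 37·0.26 = 30.84 m².
T₆₀ = 0.161 × 67 / 30.84 = 0.350 s.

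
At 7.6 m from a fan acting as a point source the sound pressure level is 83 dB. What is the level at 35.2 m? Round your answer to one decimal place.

69.7 dB

Spherical spreading from a point source gives a 20·log₁₀(r₂/r₁) drop.
L₂ = 83 − 20·log₁₀(35.2/7.6) = 83 − 13.315 = 69.69 dB.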